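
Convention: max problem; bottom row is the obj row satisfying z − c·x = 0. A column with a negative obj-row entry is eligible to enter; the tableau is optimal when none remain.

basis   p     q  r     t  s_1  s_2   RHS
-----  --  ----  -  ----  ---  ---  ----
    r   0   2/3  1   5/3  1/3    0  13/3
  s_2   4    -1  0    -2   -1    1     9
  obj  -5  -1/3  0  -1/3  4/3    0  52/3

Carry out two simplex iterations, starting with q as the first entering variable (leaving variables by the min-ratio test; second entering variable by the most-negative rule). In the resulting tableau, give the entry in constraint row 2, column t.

1/8

Ratio test on column q — row 1: (13/3)/(2/3) = 13/2; row 2: entry -1 ≤ 0. Minimum is 13/2 at row 1 (r leaves); pivot element 2/3.
Divide row 1 by 2/3; eliminate column q from the other rows.
Second iteration: most negative obj-row entry is -5 in column p, so p enters.
Ratio test on column p — row 1: entry 0 ≤ 0; row 2: (31/2)/4 = 31/8. Minimum is 31/8 at row 2 (s_2 leaves); pivot element 4.
Divide row 2 by 4; eliminate column p from the other rows.
After both pivots, the entry at constraint row 2, column t is 1/8.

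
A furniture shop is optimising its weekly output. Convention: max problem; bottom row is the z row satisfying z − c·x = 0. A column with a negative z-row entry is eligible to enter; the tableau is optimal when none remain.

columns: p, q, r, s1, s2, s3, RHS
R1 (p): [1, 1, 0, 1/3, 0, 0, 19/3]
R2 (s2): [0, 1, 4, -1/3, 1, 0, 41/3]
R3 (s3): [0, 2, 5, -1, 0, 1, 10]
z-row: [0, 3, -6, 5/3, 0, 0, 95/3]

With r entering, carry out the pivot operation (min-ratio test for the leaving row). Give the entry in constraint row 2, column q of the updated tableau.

Ratio test on column r — row 1: entry 0 ≤ 0; row 2: (41/3)/4 = 41/12; row 3: 10/5 = 2. Minimum is 2 at row 3 (s3 leaves); pivot element 5.
Divide row 3 by 5; eliminate column r from the other rows.
Row 2 update in column q: 1 − 4·(2/5) = -3/5.

-3/5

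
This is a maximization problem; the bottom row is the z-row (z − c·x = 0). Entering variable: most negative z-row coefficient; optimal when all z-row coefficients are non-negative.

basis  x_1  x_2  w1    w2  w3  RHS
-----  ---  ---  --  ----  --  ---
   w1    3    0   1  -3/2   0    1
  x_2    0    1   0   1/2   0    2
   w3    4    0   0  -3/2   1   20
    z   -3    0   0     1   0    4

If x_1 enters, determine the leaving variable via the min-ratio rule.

Column x_1 entries and ratios — w1: 1/3 = 1/3; x_2: 0 ≤ 0, skip; w3: 20/4 = 5.
Smallest ratio is 1/3 in the row of w1, so w1 leaves.

w1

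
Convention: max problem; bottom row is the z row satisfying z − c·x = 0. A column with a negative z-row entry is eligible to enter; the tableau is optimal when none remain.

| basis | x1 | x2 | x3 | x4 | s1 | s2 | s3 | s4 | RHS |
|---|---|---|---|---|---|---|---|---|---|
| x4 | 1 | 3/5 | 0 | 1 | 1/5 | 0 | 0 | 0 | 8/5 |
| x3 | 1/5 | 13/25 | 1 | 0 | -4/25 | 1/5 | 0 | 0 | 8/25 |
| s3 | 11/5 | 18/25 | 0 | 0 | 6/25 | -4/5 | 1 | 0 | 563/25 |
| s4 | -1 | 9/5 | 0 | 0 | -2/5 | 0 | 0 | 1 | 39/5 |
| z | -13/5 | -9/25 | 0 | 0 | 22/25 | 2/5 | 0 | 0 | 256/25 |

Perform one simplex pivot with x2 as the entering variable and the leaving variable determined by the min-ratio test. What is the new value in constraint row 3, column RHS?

287/13

Ratio test on column x2 — row 1: (8/5)/(3/5) = 8/3; row 2: (8/25)/(13/25) = 8/13; row 3: (563/25)/(18/25) = 563/18; row 4: (39/5)/(9/5) = 13/3. Minimum is 8/13 at row 2 (x3 leaves); pivot element 13/25.
Divide row 2 by 13/25; eliminate column x2 from the other rows.
Row 3 update in column RHS: 563/25 − (18/25)·(8/13) = 287/13.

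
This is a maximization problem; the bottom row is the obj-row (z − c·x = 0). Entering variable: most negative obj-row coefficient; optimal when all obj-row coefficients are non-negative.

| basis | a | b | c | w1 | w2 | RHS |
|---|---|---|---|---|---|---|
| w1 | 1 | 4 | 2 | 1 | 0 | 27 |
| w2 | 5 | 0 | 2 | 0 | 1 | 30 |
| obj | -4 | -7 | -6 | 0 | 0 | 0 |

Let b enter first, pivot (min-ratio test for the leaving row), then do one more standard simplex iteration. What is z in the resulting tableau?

81

Ratio test on column b — row 1: 27/4 = 27/4; row 2: entry 0 ≤ 0. Minimum is 27/4 at row 1 (w1 leaves); pivot element 4.
Pivot on row 1; the obj-row RHS becomes 0 − (-7)·(27/4) = 189/4.
Next entering variable (most negative obj-row entry -5/2): c.
Ratio test on column c — row 1: (27/4)/(1/2) = 27/2; row 2: 30/2 = 15. Minimum is 27/2 at row 1 (b leaves); pivot element 1/2.
After the second pivot the obj-row RHS is 189/4 − (-5/2)·(27/2) = 81.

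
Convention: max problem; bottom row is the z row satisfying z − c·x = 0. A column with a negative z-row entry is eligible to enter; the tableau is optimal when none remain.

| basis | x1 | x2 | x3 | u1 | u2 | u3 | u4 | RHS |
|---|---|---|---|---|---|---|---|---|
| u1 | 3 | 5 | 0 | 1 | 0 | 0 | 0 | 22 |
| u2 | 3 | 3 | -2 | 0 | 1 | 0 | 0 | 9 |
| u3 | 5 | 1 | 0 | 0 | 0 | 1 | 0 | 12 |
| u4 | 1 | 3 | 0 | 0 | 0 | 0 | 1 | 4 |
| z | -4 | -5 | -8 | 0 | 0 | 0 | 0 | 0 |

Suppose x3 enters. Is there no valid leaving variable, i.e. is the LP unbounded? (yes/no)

Every constraint-row entry in column x3 is ≤ 0, so increasing x3 is unbounded.

yes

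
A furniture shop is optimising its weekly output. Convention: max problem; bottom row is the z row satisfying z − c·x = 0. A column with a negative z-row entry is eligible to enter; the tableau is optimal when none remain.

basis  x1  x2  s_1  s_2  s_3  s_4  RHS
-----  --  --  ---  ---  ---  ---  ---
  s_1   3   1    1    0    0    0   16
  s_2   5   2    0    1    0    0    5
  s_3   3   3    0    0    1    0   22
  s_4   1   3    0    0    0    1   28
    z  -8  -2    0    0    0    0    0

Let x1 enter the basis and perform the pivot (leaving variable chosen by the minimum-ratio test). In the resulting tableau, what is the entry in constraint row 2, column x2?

Ratio test on column x1 — row 1: 16/3 = 16/3; row 2: 5/5 = 1; row 3: 22/3 = 22/3; row 4: 28/1 = 28. Minimum is 1 at row 2 (s_2 leaves); pivot element 5.
Divide row 2 by 5; eliminate column x1 from the other rows.
In the new row 2, the x2 entry is the old entry divided by the pivot: 2/5 = 2/5.

2/5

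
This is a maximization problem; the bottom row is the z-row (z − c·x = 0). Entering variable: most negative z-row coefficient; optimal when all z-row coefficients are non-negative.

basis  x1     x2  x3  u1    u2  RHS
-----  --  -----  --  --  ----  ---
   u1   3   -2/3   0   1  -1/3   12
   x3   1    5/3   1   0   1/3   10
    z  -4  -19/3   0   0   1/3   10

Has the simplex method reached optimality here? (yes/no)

no

The z-row has a negative entry -19/3 in column x2, so it is not optimal.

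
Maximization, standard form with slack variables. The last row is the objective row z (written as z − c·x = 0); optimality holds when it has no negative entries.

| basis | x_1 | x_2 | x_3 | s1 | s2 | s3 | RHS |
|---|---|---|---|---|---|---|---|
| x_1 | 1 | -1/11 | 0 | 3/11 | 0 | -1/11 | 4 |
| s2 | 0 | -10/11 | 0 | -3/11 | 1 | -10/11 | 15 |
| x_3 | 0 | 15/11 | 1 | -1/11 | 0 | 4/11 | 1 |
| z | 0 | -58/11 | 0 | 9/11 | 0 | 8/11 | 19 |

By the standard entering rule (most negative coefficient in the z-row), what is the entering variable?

x_2

Negative z-row entries: x_2: -58/11.
The most negative is -58/11 in column x_2, so x_2 enters.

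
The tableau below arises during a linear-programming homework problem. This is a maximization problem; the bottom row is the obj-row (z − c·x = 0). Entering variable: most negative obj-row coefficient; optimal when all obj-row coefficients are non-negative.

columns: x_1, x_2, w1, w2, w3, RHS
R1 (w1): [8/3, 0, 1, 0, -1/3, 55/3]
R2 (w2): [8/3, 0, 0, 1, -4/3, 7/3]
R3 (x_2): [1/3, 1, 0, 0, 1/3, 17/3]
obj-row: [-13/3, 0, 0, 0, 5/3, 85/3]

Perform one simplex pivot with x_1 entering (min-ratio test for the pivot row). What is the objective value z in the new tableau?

257/8

Ratio test on column x_1 — row 1: (55/3)/(8/3) = 55/8; row 2: (7/3)/(8/3) = 7/8; row 3: (17/3)/(1/3) = 17. Minimum is 7/8 at row 2 (w2 leaves); pivot element 8/3.
Pivot on row 2; the obj-row RHS becomes 85/3 − (-13/3)·(7/8) = 257/8.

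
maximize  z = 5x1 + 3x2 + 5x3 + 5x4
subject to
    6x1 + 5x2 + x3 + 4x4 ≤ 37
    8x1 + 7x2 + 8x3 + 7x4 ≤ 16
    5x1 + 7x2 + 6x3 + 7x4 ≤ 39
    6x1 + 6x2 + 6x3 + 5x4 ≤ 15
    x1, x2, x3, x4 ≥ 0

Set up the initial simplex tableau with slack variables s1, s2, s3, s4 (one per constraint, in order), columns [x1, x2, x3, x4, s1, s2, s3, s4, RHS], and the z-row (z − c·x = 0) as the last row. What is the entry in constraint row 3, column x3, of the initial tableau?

Constraint 3 has coefficient 6 on x3.

6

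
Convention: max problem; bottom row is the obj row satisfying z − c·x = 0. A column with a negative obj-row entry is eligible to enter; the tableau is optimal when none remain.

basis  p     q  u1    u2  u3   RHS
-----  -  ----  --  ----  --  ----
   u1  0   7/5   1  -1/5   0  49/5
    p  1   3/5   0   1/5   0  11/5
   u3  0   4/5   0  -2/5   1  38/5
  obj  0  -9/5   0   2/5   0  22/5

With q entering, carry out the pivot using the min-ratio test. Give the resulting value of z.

11

Ratio test on column q — row 1: (49/5)/(7/5) = 7; row 2: (11/5)/(3/5) = 11/3; row 3: (38/5)/(4/5) = 19/2. Minimum is 11/3 at row 2 (p leaves); pivot element 3/5.
Pivot on row 2; the obj-row RHS becomes 22/5 − (-9/5)·(11/3) = 11.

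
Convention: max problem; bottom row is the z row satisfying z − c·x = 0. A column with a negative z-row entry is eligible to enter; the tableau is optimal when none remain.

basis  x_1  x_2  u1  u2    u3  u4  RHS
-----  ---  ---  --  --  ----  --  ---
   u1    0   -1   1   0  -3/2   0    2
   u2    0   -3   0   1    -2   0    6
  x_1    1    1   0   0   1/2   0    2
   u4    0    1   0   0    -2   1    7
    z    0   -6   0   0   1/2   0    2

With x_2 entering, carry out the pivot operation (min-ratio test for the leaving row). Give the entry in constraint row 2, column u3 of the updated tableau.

Ratio test on column x_2 — row 1: entry -1 ≤ 0; row 2: entry -3 ≤ 0; row 3: 2/1 = 2; row 4: 7/1 = 7. Minimum is 2 at row 3 (x_1 leaves); pivot element 1.
Divide row 3 by 1; eliminate column x_2 from the other rows.
Row 2 update in column u3: -2 − (-3)·(1/2) = -1/2.

-1/2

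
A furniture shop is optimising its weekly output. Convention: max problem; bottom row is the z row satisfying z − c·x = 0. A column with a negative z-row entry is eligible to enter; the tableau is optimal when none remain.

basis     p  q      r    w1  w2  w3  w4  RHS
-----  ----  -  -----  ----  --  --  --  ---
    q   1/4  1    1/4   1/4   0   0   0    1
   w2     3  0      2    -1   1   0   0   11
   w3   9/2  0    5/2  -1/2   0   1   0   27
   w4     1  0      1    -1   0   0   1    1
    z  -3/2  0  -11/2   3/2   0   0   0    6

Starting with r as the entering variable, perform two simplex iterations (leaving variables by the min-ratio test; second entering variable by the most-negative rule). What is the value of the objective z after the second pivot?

35/2

Ratio test on column r — row 1: 1/(1/4) = 4; row 2: 11/2 = 11/2; row 3: 27/(5/2) = 54/5; row 4: 1/1 = 1. Minimum is 1 at row 4 (w4 leaves); pivot element 1.
Pivot on row 4; the z-row RHS becomes 6 − (-11/2)·1 = 23/2.
Next entering variable (most negative z-row entry -4): w1.
Ratio test on column w1 — row 1: (3/4)/(1/2) = 3/2; row 2: 9/1 = 9; row 3: (49/2)/2 = 49/4; row 4: entry -1 ≤ 0. Minimum is 3/2 at row 1 (q leaves); pivot element 1/2.
After the second pivot the z-row RHS is 23/2 − (-4)·(3/2) = 35/2.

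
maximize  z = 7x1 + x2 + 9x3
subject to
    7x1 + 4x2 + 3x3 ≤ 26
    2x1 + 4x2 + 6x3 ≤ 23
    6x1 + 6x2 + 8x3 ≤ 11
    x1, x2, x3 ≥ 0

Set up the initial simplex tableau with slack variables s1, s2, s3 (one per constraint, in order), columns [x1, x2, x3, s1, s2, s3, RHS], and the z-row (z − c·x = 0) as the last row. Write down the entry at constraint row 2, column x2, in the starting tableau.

Constraint 2 has coefficient 4 on x2.

4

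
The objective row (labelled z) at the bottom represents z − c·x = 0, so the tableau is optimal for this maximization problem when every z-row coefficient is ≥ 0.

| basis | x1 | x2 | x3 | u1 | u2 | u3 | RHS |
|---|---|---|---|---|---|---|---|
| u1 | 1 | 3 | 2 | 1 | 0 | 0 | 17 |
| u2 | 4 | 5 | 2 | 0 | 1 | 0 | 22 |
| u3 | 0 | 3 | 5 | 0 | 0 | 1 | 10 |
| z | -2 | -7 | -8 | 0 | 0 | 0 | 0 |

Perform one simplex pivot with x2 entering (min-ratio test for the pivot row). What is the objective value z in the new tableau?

Ratio test on column x2 — row 1: 17/3 = 17/3; row 2: 22/5 = 22/5; row 3: 10/3 = 10/3. Minimum is 10/3 at row 3 (u3 leaves); pivot element 3.
Pivot on row 3; the z-row RHS becomes 0 − (-7)·(10/3) = 70/3.

70/3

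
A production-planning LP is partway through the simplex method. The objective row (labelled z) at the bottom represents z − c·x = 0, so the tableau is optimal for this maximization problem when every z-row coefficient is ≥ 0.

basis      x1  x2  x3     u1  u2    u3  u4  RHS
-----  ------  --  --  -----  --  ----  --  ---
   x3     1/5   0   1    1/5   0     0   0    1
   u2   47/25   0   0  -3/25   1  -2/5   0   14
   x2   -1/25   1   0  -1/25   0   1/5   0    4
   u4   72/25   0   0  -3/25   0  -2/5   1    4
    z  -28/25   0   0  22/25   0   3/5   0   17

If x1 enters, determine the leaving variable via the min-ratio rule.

Column x1 entries and ratios — x3: 1/(1/5) = 5; u2: 14/(47/25) = 350/47; x2: -1/25 ≤ 0, skip; u4: 4/(72/25) = 25/18.
Smallest ratio is 25/18 in the row of u4, so u4 leaves.

u4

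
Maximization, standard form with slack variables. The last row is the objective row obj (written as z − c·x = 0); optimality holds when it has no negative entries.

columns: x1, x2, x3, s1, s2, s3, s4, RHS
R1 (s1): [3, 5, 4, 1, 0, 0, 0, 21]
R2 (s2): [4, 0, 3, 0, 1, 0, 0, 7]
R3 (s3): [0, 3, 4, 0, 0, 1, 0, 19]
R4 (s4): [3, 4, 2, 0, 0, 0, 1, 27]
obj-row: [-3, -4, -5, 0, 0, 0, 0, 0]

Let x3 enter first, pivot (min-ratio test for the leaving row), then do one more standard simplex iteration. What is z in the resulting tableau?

Ratio test on column x3 — row 1: 21/4 = 21/4; row 2: 7/3 = 7/3; row 3: 19/4 = 19/4; row 4: 27/2 = 27/2. Minimum is 7/3 at row 2 (s2 leaves); pivot element 3.
Pivot on row 2; the obj-row RHS becomes 0 − (-5)·(7/3) = 35/3.
Next entering variable (most negative obj-row entry -4): x2.
Ratio test on column x2 — row 1: (35/3)/5 = 7/3; row 2: entry 0 ≤ 0; row 3: (29/3)/3 = 29/9; row 4: (67/3)/4 = 67/12. Minimum is 7/3 at row 1 (s1 leaves); pivot element 5.
After the second pivot the obj-row RHS is 35/3 − (-4)·(7/3) = 21.

21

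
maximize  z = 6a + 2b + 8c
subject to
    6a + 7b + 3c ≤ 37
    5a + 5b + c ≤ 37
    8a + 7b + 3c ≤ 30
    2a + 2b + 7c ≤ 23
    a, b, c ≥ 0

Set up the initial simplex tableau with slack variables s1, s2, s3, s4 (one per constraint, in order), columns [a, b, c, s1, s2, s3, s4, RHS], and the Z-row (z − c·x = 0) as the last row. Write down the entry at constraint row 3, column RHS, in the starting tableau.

The RHS of constraint 3 is b_3 = 30.

30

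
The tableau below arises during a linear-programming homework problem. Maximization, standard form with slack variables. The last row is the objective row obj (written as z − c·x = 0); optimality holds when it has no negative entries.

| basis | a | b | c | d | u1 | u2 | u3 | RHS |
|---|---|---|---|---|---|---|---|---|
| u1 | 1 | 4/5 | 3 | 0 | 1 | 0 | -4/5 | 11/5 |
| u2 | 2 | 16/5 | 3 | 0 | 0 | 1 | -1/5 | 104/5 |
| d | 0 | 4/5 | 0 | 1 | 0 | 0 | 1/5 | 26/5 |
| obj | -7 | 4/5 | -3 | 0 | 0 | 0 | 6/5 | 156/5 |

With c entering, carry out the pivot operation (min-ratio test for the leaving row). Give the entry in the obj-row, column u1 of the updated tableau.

Ratio test on column c — row 1: (11/5)/3 = 11/15; row 2: (104/5)/3 = 104/15; row 3: entry 0 ≤ 0. Minimum is 11/15 at row 1 (u1 leaves); pivot element 3.
Divide row 1 by 3; eliminate column c from the other rows.
obj-row update in column u1: 0 − (-3)·(1/3) = 1.

1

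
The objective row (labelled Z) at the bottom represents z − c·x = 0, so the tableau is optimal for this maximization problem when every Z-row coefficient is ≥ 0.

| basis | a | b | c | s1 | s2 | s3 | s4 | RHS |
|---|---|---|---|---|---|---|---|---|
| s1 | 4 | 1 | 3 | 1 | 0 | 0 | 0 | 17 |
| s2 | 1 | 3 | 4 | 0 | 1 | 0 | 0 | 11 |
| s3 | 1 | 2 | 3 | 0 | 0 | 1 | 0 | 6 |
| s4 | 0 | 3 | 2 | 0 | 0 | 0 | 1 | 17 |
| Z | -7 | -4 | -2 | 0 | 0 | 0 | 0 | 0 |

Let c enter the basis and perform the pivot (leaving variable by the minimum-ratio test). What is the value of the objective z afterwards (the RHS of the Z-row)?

4

Ratio test on column c — row 1: 17/3 = 17/3; row 2: 11/4 = 11/4; row 3: 6/3 = 2; row 4: 17/2 = 17/2. Minimum is 2 at row 3 (s3 leaves); pivot element 3.
Pivot on row 3; the Z-row RHS becomes 0 − (-2)·2 = 4.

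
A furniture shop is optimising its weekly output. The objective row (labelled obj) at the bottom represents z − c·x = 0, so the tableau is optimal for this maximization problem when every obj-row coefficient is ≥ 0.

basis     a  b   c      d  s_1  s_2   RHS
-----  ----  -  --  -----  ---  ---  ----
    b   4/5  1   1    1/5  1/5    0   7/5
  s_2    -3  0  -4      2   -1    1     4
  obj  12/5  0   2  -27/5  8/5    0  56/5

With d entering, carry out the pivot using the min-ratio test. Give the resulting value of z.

Ratio test on column d — row 1: (7/5)/(1/5) = 7; row 2: 4/2 = 2. Minimum is 2 at row 2 (s_2 leaves); pivot element 2.
Pivot on row 2; the obj-row RHS becomes 56/5 − (-27/5)·2 = 22.

22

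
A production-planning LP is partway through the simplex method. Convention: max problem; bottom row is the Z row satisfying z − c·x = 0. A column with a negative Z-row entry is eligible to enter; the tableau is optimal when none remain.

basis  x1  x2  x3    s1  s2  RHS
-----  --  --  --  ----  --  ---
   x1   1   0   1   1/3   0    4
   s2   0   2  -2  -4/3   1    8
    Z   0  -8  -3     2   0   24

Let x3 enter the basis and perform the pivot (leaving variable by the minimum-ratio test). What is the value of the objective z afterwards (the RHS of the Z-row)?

36

Ratio test on column x3 — row 1: 4/1 = 4; row 2: entry -2 ≤ 0. Minimum is 4 at row 1 (x1 leaves); pivot element 1.
Pivot on row 1; the Z-row RHS becomes 24 − (-3)·4 = 36.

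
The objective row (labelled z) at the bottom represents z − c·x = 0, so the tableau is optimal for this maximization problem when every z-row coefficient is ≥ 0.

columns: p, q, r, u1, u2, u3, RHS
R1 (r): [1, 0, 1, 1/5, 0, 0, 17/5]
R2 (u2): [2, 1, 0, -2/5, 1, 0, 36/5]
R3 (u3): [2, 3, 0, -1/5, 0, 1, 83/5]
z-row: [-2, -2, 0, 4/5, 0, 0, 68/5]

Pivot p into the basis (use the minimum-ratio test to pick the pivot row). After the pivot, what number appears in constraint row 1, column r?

Ratio test on column p — row 1: (17/5)/1 = 17/5; row 2: (36/5)/2 = 18/5; row 3: (83/5)/2 = 83/10. Minimum is 17/5 at row 1 (r leaves); pivot element 1.
Divide row 1 by 1; eliminate column p from the other rows.
In the new row 1, the r entry is the old entry divided by the pivot: 1/1 = 1.

1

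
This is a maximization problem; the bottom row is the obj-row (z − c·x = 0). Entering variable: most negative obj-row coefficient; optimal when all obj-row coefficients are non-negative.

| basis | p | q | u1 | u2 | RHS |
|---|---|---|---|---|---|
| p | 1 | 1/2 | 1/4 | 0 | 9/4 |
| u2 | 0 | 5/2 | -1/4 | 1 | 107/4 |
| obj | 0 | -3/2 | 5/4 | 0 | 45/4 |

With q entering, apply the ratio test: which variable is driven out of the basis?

Column q entries and ratios — p: (9/4)/(1/2) = 9/2; u2: (107/4)/(5/2) = 107/10.
Smallest ratio is 9/2 in the row of p, so p leaves.

p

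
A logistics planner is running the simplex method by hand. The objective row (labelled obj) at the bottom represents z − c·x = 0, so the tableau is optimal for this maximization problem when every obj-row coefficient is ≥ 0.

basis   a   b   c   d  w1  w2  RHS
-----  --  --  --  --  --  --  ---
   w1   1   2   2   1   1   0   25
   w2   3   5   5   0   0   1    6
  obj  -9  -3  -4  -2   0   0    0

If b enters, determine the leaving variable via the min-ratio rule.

w2

Column b entries and ratios — w1: 25/2 = 25/2; w2: 6/5 = 6/5.
Smallest ratio is 6/5 in the row of w2, so w2 leaves.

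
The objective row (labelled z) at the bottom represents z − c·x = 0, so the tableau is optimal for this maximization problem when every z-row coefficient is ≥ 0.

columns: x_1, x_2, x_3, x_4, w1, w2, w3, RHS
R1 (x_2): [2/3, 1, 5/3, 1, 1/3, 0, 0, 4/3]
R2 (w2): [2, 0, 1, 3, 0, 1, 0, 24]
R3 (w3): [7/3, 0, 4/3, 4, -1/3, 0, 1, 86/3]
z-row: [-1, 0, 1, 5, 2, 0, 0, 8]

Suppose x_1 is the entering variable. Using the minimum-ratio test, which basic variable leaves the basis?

x_2

Column x_1 entries and ratios — x_2: (4/3)/(2/3) = 2; w2: 24/2 = 12; w3: (86/3)/(7/3) = 86/7.
Smallest ratio is 2 in the row of x_2, so x_2 leaves.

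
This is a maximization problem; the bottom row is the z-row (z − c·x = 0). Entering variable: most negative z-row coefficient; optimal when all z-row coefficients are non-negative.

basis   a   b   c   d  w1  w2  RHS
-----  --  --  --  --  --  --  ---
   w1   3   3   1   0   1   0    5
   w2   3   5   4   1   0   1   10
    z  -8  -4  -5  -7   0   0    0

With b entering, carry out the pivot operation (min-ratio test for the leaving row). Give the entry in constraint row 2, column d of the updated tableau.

1

Ratio test on column b — row 1: 5/3 = 5/3; row 2: 10/5 = 2. Minimum is 5/3 at row 1 (w1 leaves); pivot element 3.
Divide row 1 by 3; eliminate column b from the other rows.
Row 2 update in column d: 1 − 5·0 = 1.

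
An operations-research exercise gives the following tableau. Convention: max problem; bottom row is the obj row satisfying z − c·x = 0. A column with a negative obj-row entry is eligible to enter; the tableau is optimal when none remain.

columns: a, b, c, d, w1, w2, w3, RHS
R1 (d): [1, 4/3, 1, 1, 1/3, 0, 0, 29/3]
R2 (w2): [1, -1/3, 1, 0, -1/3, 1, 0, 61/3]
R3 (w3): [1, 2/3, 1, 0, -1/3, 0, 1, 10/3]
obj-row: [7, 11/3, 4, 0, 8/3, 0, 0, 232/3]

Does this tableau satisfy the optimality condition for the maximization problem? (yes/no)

Every obj-row coefficient is ≥ 0, so the tableau is optimal.

yes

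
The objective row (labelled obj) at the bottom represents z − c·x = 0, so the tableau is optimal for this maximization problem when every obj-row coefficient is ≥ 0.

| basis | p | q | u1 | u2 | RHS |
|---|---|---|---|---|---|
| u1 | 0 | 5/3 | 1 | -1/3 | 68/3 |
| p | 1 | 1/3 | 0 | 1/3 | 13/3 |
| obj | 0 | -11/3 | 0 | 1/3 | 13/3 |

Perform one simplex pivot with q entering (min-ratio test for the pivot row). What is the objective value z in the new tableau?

52

Ratio test on column q — row 1: (68/3)/(5/3) = 68/5; row 2: (13/3)/(1/3) = 13. Minimum is 13 at row 2 (p leaves); pivot element 1/3.
Pivot on row 2; the obj-row RHS becomes 13/3 − (-11/3)·13 = 52.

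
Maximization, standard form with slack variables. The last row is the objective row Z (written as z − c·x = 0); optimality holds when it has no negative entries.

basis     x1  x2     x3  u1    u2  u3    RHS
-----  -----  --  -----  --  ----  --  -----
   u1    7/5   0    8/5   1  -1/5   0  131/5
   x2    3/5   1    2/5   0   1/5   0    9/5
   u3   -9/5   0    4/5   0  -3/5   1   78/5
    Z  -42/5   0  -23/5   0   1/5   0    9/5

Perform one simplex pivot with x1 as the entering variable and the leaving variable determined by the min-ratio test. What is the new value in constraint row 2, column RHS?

3

Ratio test on column x1 — row 1: (131/5)/(7/5) = 131/7; row 2: (9/5)/(3/5) = 3; row 3: entry -9/5 ≤ 0. Minimum is 3 at row 2 (x2 leaves); pivot element 3/5.
Divide row 2 by 3/5; eliminate column x1 from the other rows.
In the new row 2, the RHS entry is the old entry divided by the pivot: (9/5)/(3/5) = 3.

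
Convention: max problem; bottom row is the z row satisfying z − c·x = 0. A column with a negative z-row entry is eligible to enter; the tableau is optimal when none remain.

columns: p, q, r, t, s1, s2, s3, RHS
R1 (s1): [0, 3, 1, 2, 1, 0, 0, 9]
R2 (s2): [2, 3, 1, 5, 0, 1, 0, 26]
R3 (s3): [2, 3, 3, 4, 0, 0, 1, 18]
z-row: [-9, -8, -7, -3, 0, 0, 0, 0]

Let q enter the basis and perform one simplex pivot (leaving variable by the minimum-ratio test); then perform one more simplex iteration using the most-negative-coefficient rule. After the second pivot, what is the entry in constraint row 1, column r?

1/3

Ratio test on column q — row 1: 9/3 = 3; row 2: 26/3 = 26/3; row 3: 18/3 = 6. Minimum is 3 at row 1 (s1 leaves); pivot element 3.
Divide row 1 by 3; eliminate column q from the other rows.
Second iteration: most negative z-row entry is -9 in column p, so p enters.
Ratio test on column p — row 1: entry 0 ≤ 0; row 2: 17/2 = 17/2; row 3: 9/2 = 9/2. Minimum is 9/2 at row 3 (s3 leaves); pivot element 2.
Divide row 3 by 2; eliminate column p from the other rows.
After both pivots, the entry at constraint row 1, column r is 1/3.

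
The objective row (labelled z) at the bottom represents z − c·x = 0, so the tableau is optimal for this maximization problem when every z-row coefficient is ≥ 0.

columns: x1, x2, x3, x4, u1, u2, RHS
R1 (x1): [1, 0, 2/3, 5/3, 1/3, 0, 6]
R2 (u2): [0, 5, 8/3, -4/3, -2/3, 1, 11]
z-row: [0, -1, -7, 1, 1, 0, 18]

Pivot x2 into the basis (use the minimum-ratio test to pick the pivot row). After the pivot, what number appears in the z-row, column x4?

11/15

Ratio test on column x2 — row 1: entry 0 ≤ 0; row 2: 11/5 = 11/5. Minimum is 11/5 at row 2 (u2 leaves); pivot element 5.
Divide row 2 by 5; eliminate column x2 from the other rows.
z-row update in column x4: 1 − (-1)·(-4/15) = 11/15.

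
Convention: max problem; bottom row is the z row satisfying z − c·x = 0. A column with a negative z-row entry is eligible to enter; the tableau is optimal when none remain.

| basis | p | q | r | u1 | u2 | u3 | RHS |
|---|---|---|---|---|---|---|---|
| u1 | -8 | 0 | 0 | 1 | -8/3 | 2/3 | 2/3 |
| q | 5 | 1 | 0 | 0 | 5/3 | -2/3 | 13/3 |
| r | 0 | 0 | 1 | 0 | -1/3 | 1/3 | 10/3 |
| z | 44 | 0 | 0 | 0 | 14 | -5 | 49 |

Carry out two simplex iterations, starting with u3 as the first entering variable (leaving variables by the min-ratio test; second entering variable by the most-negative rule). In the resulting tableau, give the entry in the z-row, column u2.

-2

Ratio test on column u3 — row 1: (2/3)/(2/3) = 1; row 2: entry -2/3 ≤ 0; row 3: (10/3)/(1/3) = 10. Minimum is 1 at row 1 (u1 leaves); pivot element 2/3.
Divide row 1 by 2/3; eliminate column u3 from the other rows.
Second iteration: most negative z-row entry is -16 in column p, so p enters.
Ratio test on column p — row 1: entry -12 ≤ 0; row 2: entry -3 ≤ 0; row 3: 3/4 = 3/4. Minimum is 3/4 at row 3 (r leaves); pivot element 4.
Divide row 3 by 4; eliminate column p from the other rows.
After both pivots, the entry at the z-row, column u2 is -2.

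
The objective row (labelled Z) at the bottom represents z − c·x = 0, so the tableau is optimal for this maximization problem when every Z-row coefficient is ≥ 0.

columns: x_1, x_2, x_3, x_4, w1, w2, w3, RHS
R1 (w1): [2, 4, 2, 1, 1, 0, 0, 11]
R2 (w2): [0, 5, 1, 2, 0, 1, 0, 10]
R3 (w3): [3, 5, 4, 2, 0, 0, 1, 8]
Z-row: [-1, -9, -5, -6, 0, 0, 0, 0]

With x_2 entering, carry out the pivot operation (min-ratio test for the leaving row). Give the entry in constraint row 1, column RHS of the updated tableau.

23/5

Ratio test on column x_2 — row 1: 11/4 = 11/4; row 2: 10/5 = 2; row 3: 8/5 = 8/5. Minimum is 8/5 at row 3 (w3 leaves); pivot element 5.
Divide row 3 by 5; eliminate column x_2 from the other rows.
Row 1 update in column RHS: 11 − 4·(8/5) = 23/5.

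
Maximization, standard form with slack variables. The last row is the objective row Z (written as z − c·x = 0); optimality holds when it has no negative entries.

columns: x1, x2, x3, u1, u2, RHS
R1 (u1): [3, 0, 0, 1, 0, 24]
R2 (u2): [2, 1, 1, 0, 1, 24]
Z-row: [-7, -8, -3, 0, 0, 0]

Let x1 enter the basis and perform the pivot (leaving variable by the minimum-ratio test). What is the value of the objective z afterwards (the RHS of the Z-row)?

56

Ratio test on column x1 — row 1: 24/3 = 8; row 2: 24/2 = 12. Minimum is 8 at row 1 (u1 leaves); pivot element 3.
Pivot on row 1; the Z-row RHS becomes 0 − (-7)·8 = 56.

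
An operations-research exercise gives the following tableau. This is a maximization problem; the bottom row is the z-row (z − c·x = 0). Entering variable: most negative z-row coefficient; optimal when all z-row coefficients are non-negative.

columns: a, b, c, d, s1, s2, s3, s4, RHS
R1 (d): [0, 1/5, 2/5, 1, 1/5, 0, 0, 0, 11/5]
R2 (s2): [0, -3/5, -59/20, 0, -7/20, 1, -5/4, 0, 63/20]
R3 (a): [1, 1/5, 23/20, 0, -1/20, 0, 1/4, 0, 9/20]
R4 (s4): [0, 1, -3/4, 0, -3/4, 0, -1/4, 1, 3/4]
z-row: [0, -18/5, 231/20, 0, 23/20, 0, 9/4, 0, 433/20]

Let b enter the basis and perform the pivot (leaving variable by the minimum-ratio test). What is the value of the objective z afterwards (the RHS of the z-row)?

487/20

Ratio test on column b — row 1: (11/5)/(1/5) = 11; row 2: entry -3/5 ≤ 0; row 3: (9/20)/(1/5) = 9/4; row 4: (3/4)/1 = 3/4. Minimum is 3/4 at row 4 (s4 leaves); pivot element 1.
Pivot on row 4; the z-row RHS becomes 433/20 − (-18/5)·(3/4) = 487/20.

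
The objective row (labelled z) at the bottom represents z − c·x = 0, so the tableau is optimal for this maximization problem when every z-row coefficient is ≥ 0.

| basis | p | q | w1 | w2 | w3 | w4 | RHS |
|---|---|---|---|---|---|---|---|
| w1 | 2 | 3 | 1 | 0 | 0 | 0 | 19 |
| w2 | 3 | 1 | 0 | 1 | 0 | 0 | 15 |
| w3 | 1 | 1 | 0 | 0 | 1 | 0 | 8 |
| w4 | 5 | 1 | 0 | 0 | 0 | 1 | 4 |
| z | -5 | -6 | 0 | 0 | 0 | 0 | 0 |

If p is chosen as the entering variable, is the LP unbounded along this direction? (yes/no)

Column p has positive entries in row(s) 1, 2, 3, 4, so the ratio test bounds it — not unbounded.

no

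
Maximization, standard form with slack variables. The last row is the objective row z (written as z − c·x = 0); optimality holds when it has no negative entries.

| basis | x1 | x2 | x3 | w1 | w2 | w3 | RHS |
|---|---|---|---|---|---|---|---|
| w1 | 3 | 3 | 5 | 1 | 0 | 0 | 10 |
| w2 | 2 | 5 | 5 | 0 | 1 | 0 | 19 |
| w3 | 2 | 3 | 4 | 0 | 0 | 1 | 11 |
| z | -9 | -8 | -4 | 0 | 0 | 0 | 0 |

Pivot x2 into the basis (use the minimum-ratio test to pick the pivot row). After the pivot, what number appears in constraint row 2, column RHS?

7/3

Ratio test on column x2 — row 1: 10/3 = 10/3; row 2: 19/5 = 19/5; row 3: 11/3 = 11/3. Minimum is 10/3 at row 1 (w1 leaves); pivot element 3.
Divide row 1 by 3; eliminate column x2 from the other rows.
Row 2 update in column RHS: 19 − 5·(10/3) = 7/3.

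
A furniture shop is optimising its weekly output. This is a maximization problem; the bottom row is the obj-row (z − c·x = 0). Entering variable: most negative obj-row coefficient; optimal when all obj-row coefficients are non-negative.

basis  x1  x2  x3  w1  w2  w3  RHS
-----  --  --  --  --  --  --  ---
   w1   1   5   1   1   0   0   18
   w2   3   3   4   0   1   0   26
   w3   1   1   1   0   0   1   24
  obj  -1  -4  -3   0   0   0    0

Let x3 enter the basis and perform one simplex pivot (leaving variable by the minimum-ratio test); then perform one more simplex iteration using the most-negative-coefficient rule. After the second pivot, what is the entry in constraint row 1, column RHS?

46/17

Ratio test on column x3 — row 1: 18/1 = 18; row 2: 26/4 = 13/2; row 3: 24/1 = 24. Minimum is 13/2 at row 2 (w2 leaves); pivot element 4.
Divide row 2 by 4; eliminate column x3 from the other rows.
Second iteration: most negative obj-row entry is -7/4 in column x2, so x2 enters.
Ratio test on column x2 — row 1: (23/2)/(17/4) = 46/17; row 2: (13/2)/(3/4) = 26/3; row 3: (35/2)/(1/4) = 70. Minimum is 46/17 at row 1 (w1 leaves); pivot element 17/4.
Divide row 1 by 17/4; eliminate column x2 from the other rows.
After both pivots, the entry at constraint row 1, column RHS is 46/17.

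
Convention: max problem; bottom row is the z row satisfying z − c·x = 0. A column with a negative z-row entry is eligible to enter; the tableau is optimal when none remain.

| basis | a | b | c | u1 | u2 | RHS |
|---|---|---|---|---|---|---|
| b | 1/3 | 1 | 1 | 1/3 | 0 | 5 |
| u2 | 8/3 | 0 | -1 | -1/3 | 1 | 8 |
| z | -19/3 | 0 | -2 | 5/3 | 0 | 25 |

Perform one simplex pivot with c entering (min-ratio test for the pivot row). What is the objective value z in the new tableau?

Ratio test on column c — row 1: 5/1 = 5; row 2: entry -1 ≤ 0. Minimum is 5 at row 1 (b leaves); pivot element 1.
Pivot on row 1; the z-row RHS becomes 25 − (-2)·5 = 35.

35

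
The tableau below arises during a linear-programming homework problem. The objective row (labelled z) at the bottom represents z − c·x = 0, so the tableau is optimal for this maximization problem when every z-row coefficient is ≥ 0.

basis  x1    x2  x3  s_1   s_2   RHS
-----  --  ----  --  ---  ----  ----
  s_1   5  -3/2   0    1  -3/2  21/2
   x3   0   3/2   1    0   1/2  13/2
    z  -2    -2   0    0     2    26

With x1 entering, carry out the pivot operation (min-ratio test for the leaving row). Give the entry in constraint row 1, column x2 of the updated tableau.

Ratio test on column x1 — row 1: (21/2)/5 = 21/10; row 2: entry 0 ≤ 0. Minimum is 21/10 at row 1 (s_1 leaves); pivot element 5.
Divide row 1 by 5; eliminate column x1 from the other rows.
In the new row 1, the x2 entry is the old entry divided by the pivot: (-3/2)/5 = -3/10.

-3/10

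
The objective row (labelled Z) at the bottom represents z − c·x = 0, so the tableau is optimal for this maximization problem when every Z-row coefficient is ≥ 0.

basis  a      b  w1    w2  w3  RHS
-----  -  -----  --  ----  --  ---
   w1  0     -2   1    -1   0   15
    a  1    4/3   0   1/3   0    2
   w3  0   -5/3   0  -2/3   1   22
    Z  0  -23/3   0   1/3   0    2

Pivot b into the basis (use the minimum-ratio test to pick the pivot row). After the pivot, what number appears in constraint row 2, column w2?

1/4

Ratio test on column b — row 1: entry -2 ≤ 0; row 2: 2/(4/3) = 3/2; row 3: entry -5/3 ≤ 0. Minimum is 3/2 at row 2 (a leaves); pivot element 4/3.
Divide row 2 by 4/3; eliminate column b from the other rows.
In the new row 2, the w2 entry is the old entry divided by the pivot: (1/3)/(4/3) = 1/4.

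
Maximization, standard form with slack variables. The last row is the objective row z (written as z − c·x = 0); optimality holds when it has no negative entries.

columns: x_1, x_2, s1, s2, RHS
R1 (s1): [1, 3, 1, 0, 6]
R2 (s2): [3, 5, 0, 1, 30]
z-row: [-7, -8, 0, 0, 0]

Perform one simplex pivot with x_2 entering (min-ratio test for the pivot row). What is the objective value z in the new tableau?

Ratio test on column x_2 — row 1: 6/3 = 2; row 2: 30/5 = 6. Minimum is 2 at row 1 (s1 leaves); pivot element 3.
Pivot on row 1; the z-row RHS becomes 0 − (-8)·2 = 16.

16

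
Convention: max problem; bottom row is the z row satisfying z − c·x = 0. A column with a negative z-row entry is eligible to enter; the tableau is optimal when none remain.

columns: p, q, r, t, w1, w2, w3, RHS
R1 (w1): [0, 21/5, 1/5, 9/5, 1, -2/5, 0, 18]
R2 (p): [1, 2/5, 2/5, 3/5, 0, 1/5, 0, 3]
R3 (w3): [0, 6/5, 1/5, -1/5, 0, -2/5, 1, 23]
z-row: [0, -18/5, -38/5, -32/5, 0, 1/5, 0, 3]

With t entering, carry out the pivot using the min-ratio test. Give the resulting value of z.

35

Ratio test on column t — row 1: 18/(9/5) = 10; row 2: 3/(3/5) = 5; row 3: entry -1/5 ≤ 0. Minimum is 5 at row 2 (p leaves); pivot element 3/5.
Pivot on row 2; the z-row RHS becomes 3 − (-32/5)·5 = 35.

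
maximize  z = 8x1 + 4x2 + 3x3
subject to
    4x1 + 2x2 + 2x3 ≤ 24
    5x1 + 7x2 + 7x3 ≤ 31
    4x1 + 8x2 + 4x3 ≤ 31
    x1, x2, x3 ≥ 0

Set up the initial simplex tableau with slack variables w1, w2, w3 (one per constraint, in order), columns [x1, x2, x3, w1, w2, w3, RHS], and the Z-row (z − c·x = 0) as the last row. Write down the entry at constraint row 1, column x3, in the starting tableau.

2

Constraint 1 has coefficient 2 on x3.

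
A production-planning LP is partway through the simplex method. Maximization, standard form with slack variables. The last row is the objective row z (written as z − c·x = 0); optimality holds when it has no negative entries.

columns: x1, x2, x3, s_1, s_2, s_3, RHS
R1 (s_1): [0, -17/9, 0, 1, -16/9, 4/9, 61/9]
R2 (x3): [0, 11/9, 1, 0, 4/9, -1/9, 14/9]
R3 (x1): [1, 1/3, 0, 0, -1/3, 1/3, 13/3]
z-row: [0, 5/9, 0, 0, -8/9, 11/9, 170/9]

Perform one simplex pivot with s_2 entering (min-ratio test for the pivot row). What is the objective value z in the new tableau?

Ratio test on column s_2 — row 1: entry -16/9 ≤ 0; row 2: (14/9)/(4/9) = 7/2; row 3: entry -1/3 ≤ 0. Minimum is 7/2 at row 2 (x3 leaves); pivot element 4/9.
Pivot on row 2; the z-row RHS becomes 170/9 − (-8/9)·(7/2) = 22.

22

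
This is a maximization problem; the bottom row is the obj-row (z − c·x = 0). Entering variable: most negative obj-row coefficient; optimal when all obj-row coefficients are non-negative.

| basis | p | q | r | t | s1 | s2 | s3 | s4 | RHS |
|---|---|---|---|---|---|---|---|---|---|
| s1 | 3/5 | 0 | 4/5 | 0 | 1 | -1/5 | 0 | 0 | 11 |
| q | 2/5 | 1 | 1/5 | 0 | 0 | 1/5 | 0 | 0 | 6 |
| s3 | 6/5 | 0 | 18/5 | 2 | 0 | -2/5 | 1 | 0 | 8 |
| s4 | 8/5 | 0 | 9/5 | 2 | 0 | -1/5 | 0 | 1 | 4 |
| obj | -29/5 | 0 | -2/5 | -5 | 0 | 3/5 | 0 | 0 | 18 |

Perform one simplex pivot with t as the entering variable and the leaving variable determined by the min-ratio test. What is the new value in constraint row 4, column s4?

Ratio test on column t — row 1: entry 0 ≤ 0; row 2: entry 0 ≤ 0; row 3: 8/2 = 4; row 4: 4/2 = 2. Minimum is 2 at row 4 (s4 leaves); pivot element 2.
Divide row 4 by 2; eliminate column t from the other rows.
In the new row 4, the s4 entry is the old entry divided by the pivot: 1/2 = 1/2.

1/2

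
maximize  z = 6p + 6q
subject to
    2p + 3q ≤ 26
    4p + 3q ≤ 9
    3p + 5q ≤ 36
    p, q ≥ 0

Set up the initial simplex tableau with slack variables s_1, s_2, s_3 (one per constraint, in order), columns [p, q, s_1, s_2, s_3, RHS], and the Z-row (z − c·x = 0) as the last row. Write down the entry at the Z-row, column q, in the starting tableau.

-6

The Z-row carries the negated objective coefficients: the q entry is -6.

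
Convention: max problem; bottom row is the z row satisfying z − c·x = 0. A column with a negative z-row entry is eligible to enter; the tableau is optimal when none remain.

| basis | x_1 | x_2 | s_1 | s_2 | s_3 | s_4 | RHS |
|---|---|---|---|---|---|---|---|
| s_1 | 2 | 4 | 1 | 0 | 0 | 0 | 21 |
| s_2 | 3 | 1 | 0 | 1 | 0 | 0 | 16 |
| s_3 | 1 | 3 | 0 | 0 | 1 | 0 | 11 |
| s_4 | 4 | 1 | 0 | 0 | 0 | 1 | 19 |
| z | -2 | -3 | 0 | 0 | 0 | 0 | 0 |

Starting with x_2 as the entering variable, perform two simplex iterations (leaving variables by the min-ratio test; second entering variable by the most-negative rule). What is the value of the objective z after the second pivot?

167/11

Ratio test on column x_2 — row 1: 21/4 = 21/4; row 2: 16/1 = 16; row 3: 11/3 = 11/3; row 4: 19/1 = 19. Minimum is 11/3 at row 3 (s_3 leaves); pivot element 3.
Pivot on row 3; the z-row RHS becomes 0 − (-3)·(11/3) = 11.
Next entering variable (most negative z-row entry -1): x_1.
Ratio test on column x_1 — row 1: (19/3)/(2/3) = 19/2; row 2: (37/3)/(8/3) = 37/8; row 3: (11/3)/(1/3) = 11; row 4: (46/3)/(11/3) = 46/11. Minimum is 46/11 at row 4 (s_4 leaves); pivot element 11/3.
After the second pivot the z-row RHS is 11 − (-1)·(46/11) = 167/11.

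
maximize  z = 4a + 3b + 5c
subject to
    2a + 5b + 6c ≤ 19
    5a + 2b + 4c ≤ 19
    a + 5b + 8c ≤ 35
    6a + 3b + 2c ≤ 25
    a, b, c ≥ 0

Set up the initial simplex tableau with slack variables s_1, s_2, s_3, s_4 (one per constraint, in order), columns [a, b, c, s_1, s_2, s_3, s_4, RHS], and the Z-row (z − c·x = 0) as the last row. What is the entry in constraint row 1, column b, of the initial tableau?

Constraint 1 has coefficient 5 on b.

5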